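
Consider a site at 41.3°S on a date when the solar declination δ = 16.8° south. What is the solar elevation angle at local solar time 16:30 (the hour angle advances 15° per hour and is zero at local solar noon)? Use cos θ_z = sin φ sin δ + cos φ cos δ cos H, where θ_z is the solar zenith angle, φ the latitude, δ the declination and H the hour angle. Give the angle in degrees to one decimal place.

27.8°

Hour angle H = 15° × (16.5 − 12) = 67.50°.
cos θ_z = sin(-41.3°) sin(-16.8°) + cos(-41.3°) cos(-16.8°) cos(67.50°) = 0.1908 + 0.2752 = 0.4660.
θ_z = arccos(0.4660) = 62.23°, so the elevation is 90° − 62.23° = 27.77°.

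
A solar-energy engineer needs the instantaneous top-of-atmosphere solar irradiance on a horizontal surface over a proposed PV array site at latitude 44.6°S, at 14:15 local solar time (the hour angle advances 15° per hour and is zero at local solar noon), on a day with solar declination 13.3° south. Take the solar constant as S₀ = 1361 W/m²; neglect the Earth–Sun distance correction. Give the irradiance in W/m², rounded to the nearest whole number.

1004 W/m²

Hour angle H = 15° × (14.25 − 12) = 33.75°.
cos θ_z = sin φ sin δ + cos φ cos δ cos H = (-0.7022)(-0.2300) + (0.7120)(0.9732)(0.8315) = 0.7377.
Top-of-atmosphere irradiance = S₀ cos θ_z = 1361 × 0.7377 = 1004.01 W/m².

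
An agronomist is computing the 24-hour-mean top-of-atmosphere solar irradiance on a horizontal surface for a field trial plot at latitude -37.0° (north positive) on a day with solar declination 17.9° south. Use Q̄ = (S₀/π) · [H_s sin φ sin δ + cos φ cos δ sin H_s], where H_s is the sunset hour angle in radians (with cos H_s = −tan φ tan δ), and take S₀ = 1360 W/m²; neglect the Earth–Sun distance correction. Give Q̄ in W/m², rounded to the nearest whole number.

465 W/m²

cos H_s = −tan(-37.0°) · tan(-17.9°) = -0.2434, so H_s = arccos(-0.2434) = 104.09°. In radians, H_s = 1.8167.
H_s sin φ sin δ = 1.8167 × -0.6018 × -0.3074 = 0.3361.
cos φ cos δ sin H_s = 0.7986 × 0.9516 × 0.9699 = 0.7371.
Q̄ = (1360/π) × (0.3361 + 0.7371) = 432.90 × 1.0732 = 464.59 W/m².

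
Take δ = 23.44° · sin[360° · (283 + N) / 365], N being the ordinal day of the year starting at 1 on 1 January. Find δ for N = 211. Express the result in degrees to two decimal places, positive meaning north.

+18.66°

360 × (283 + 211) / 365 = 487.233°; sin(487.233°) = 0.7962.
δ = 23.44 × 0.7962 = 18.663° ≈ +18.66°.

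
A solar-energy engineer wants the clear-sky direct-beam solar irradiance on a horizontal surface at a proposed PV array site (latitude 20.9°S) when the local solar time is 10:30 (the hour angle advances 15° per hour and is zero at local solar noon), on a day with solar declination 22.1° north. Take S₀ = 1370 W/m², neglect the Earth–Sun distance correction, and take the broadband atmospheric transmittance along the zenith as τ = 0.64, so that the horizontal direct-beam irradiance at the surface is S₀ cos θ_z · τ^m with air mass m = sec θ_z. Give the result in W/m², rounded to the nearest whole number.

466 W/m²

Hour angle H = 15° × (10.5 − 12) = -22.50°.
cos θ_z = sin φ sin δ + cos φ cos δ cos H = (-0.3567)(0.3762) + (0.9342)(0.9265)(0.9239) = 0.6655.
Air mass m = 1/cos θ_z = 1/0.6655 = 1.503; τ^m = 0.64^1.503 = 0.5113.
Surface direct beam = 1370 × 0.6655 × 0.5113 = 466.17 W/m².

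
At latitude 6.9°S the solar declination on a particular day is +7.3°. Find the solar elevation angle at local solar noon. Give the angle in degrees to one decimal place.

75.8°

At local solar noon the hour angle is zero, so the elevation is 90° − |φ − δ| = 90° − |-6.9° − (7.3°)| = 90° − 14.2° = 75.8°.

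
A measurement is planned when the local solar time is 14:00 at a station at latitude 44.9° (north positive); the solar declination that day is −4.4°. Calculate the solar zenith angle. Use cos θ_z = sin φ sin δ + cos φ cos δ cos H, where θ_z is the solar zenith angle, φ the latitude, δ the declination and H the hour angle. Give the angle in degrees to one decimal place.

Hour angle H = 15° × (14 − 12) = 30.00°.
With φ = 44.9°, δ = -4.4°, H = 30.00°: sin φ sin δ = -0.0542, cos φ cos δ cos H = 0.6116, so cos θ_z = 0.5574.
θ_z = arccos(0.5574) = 56.12°.

56.1°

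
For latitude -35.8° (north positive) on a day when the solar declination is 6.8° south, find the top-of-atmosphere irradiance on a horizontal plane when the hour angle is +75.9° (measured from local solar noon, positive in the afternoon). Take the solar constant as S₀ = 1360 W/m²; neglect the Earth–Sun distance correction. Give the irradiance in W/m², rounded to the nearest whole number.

361 W/m²

cos θ_z = sin(-35.8°) sin(-6.8°) + cos(-35.8°) cos(-6.8°) cos(75.90°) = 0.0693 + 0.1962 = 0.2655.
Top-of-atmosphere irradiance = S₀ cos θ_z = 1360 × 0.2655 = 361.08 W/m².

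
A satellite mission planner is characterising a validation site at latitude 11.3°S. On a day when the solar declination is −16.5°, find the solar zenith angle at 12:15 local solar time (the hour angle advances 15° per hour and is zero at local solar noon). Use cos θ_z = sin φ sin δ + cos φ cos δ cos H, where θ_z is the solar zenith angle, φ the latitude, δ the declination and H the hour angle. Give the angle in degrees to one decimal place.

6.3°

Hour angle H = 15° × (12.25 − 12) = 3.75°.
cos θ_z = sin φ sin δ + cos φ cos δ cos H = (-0.1959)(-0.2840) + (0.9806)(0.9588)(0.9979) = 0.9939.
θ_z = arccos(0.9939) = 6.33°.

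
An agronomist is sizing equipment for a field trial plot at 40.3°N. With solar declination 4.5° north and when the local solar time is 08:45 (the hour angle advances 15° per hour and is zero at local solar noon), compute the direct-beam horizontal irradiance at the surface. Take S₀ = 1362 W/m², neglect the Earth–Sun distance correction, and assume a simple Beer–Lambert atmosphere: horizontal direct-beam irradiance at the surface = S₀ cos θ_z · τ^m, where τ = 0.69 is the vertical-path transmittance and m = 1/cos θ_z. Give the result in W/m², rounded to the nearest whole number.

Hour angle H = 15° × (8.75 − 12) = -48.75°.
cos θ_z = sin(40.3°) sin(4.5°) + cos(40.3°) cos(4.5°) cos(-48.75°) = 0.0507 + 0.5013 = 0.5520.
Air mass m = 1/cos θ_z = 1/0.5520 = 1.812; τ^m = 0.69^1.812 = 0.5105.
Surface direct beam = 1362 × 0.5520 × 0.5105 = 383.81 W/m².

384 W/m²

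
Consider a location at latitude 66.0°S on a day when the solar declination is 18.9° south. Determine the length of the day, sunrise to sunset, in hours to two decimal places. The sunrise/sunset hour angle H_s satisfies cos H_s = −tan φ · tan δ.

The sunset hour angle satisfies cos H_s = −tan φ tan δ = -0.7690, giving H_s = 140.26°.
Day length = 2 H_s / 15° h⁻¹ = 280.52° / 15 = 18.701 h.

18.70 hours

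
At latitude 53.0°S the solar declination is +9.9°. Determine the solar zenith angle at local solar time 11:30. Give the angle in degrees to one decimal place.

Hour angle H = 15° × (11.5 − 12) = -7.50°.
With φ = -53.0°, δ = 9.9°, H = -7.50°: sin φ sin δ = -0.1373, cos φ cos δ cos H = 0.5878, so cos θ_z = 0.4505.
θ_z = arccos(0.4505) = 63.22°.

63.2°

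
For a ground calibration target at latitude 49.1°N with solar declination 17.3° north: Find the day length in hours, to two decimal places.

14.81 hours

cos H_s = −tan(49.1°) · tan(17.3°) = -0.3596, so H_s = arccos(-0.3596) = 111.08°.
Day length = 2 H_s / 15° h⁻¹ = 222.16° / 15 = 14.811 h.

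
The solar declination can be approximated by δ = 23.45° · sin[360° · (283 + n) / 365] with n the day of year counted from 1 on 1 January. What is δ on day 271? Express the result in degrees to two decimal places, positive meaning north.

360 × (283 + 271) / 365 = 546.411°; sin(546.411°) = -0.1117.
δ = 23.45 × -0.1117 = -2.619° ≈ -2.62°.

-2.62°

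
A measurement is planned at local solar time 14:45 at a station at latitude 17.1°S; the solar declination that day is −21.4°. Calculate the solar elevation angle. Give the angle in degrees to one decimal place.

Hour angle H = 15° × (14.75 − 12) = 41.25°.
cos θ_z = sin φ sin δ + cos φ cos δ cos H = (-0.2940)(-0.3649) + (0.9558)(0.9311)(0.7518) = 0.7763.
θ_z = arccos(0.7763) = 39.08°, so the elevation is 90° − 39.08° = 50.92°.

50.9°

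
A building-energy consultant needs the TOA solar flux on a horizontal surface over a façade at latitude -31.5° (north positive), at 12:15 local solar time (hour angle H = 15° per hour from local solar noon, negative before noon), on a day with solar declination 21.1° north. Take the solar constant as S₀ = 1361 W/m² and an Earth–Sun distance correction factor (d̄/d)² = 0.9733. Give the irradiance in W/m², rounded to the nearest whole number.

Hour angle H = 15° × (12.25 − 12) = 3.75°.
With φ = -31.5°, δ = 21.1°, H = 3.75°: sin φ sin δ = -0.1881, cos φ cos δ cos H = 0.7938, so cos θ_z = 0.6057.
Top-of-atmosphere irradiance = S₀ (d̄/d)² cos θ_z = 1361 × 0.9733 × 0.6057 = 802.35 W/m².

802 W/m²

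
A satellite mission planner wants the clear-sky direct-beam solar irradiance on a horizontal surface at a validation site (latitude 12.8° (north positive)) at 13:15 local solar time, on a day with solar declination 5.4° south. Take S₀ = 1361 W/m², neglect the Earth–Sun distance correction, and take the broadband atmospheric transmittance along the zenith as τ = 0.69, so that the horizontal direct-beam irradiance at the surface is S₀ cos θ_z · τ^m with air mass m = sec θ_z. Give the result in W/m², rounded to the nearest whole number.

809 W/m²

Hour angle H = 15° × (13.25 − 12) = 18.75°.
With φ = 12.8°, δ = -5.4°, H = 18.75°: sin φ sin δ = -0.0208, cos φ cos δ cos H = 0.9193, so cos θ_z = 0.8985.
Air mass m = 1/cos θ_z = 1/0.8985 = 1.113; τ^m = 0.69^1.113 = 0.6617.
Surface direct beam = 1361 × 0.8985 × 0.6617 = 809.17 W/m².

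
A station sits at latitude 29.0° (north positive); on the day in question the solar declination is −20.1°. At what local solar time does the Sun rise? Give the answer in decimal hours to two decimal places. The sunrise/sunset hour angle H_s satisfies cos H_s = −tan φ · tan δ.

The sunset hour angle satisfies cos H_s = −tan φ tan δ = 0.2028, giving H_s = 78.30°.
Sunrise is at 12 − H_s/15 = 12 − 5.220 = 6.780 h local solar time.

6.78 h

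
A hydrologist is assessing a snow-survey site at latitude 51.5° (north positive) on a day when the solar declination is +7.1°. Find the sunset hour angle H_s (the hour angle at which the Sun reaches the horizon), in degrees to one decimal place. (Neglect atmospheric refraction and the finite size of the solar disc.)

99.0°

cos H_s = −tan(51.5°) · tan(7.1°) = -0.1566, so H_s = arccos(-0.1566) = 99.01°.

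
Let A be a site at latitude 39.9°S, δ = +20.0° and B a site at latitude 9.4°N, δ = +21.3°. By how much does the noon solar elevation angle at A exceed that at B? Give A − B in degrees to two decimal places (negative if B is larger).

-48.00°

A: 90° − |-39.9 − (20.0)| = 30.10°.
B: 90° − |9.4 − (21.3)| = 78.10°.
A − B = 30.10 − 78.10 = -48.00°.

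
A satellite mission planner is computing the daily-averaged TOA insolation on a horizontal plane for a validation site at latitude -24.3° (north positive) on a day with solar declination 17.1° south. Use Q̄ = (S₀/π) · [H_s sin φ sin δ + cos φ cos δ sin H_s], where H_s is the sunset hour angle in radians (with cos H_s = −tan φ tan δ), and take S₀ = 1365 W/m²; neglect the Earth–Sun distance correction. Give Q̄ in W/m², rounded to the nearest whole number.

cos H_s = −tan(-24.3°) · tan(-17.1°) = -0.1389, so H_s = arccos(-0.1389) = 97.98°. In radians, H_s = 1.7101.
H_s sin φ sin δ = 1.7101 × -0.4115 × -0.2940 = 0.2069.
cos φ cos δ sin H_s = 0.9114 × 0.9558 × 0.9903 = 0.8627.
Q̄ = (1365/π) × (0.2069 + 0.8627) = 434.49 × 1.0696 = 464.73 W/m².

465 W/m²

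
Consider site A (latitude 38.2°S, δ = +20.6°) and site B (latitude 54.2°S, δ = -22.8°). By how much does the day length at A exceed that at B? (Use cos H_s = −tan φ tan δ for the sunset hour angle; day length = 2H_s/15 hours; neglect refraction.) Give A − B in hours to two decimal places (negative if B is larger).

A: H_s = arccos(−tan -38.2° · tan 20.6°) = 72.80°, so 2H_s/15 = 9.7067 h.
B: H_s = arccos(−tan -54.2° · tan -22.8°) = 125.65°, so 2H_s/15 = 16.7533 h.
A − B = 9.7067 − 16.7533 = -7.0466 h.

-7.05 h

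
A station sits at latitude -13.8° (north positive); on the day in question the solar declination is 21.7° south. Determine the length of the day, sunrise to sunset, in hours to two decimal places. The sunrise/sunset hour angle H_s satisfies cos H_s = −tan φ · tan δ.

−tan φ tan δ = −(-0.2456)(-0.3979) = -0.0977; H_s = arccos(-0.0977) = 95.61°.
Day length = 2 H_s / 15° h⁻¹ = 191.22° / 15 = 12.748 h.

12.75 hours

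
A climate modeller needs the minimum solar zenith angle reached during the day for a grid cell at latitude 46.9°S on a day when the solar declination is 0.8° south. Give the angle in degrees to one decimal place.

46.1°

At local solar noon the hour angle is zero, so the zenith angle is |φ − δ| = |-46.9° − (-0.8°)| = 46.1°.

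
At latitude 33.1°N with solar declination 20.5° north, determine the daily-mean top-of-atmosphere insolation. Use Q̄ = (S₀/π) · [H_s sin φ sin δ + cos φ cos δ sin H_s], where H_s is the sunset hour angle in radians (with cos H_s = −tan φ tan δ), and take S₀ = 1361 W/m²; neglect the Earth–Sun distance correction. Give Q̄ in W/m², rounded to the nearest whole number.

480 W/m²

cos H_s = −tan(33.1°) · tan(20.5°) = -0.2437, so H_s = arccos(-0.2437) = 104.11°. In radians, H_s = 1.8171.
H_s sin φ sin δ = 1.8171 × 0.5461 × 0.3502 = 0.3475.
cos φ cos δ sin H_s = 0.8377 × 0.9367 × 0.9698 = 0.7610.
Q̄ = (1361/π) × (0.3475 + 0.7610) = 433.22 × 1.1085 = 480.22 W/m².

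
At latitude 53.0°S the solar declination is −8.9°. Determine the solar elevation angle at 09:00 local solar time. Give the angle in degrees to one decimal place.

Hour angle H = 15° × (9 − 12) = -45.00°.
cos θ_z = sin(-53.0°) sin(-8.9°) + cos(-53.0°) cos(-8.9°) cos(-45.00°) = 0.1236 + 0.4204 = 0.5440.
θ_z = arccos(0.5440) = 57.04°, so the elevation is 90° − 57.04° = 32.96°.

33.0°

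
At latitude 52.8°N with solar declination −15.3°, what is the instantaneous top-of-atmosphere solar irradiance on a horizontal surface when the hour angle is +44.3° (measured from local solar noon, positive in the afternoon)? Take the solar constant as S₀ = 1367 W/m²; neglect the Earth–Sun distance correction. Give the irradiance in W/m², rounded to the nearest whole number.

With φ = 52.8°, δ = -15.3°, H = 44.30°: sin φ sin δ = -0.2102, cos φ cos δ cos H = 0.4174, so cos θ_z = 0.2072.
Top-of-atmosphere irradiance = S₀ cos θ_z = 1367 × 0.2072 = 283.24 W/m².

283 W/m²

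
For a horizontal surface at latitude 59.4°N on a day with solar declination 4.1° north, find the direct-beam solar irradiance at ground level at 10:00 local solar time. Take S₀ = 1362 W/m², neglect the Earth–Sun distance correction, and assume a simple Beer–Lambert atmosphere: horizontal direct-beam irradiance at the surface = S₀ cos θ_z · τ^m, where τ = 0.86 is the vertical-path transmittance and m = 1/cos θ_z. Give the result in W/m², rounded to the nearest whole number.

505 W/m²

Hour angle H = 15° × (10 − 12) = -30.00°.
cos θ_z = sin φ sin δ + cos φ cos δ cos H = (0.8607)(0.0715) + (0.5090)(0.9974)(0.8660) = 0.5012.
Air mass m = 1/cos θ_z = 1/0.5012 = 1.995; τ^m = 0.86^1.995 = 0.7402.
Surface direct beam = 1362 × 0.5012 × 0.7402 = 505.29 W/m².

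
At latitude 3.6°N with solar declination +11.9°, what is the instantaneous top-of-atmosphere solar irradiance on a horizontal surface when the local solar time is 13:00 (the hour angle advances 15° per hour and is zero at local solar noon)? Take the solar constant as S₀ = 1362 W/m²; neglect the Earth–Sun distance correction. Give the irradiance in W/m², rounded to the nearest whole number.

Hour angle H = 15° × (13 − 12) = 15.00°.
cos θ_z = sin φ sin δ + cos φ cos δ cos H = (0.0628)(0.2062) + (0.9980)(0.9785)(0.9659) = 0.9562.
Top-of-atmosphere irradiance = S₀ cos θ_z = 1362 × 0.9562 = 1302.34 W/m².

1302 W/m²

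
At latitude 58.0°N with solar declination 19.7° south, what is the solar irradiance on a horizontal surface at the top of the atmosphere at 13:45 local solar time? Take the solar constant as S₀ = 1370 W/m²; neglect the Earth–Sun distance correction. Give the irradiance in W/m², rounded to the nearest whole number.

221 W/m²

Hour angle H = 15° × (13.75 − 12) = 26.25°.
cos θ_z = sin(58.0°) sin(-19.7°) + cos(58.0°) cos(-19.7°) cos(26.25°) = -0.2859 + 0.4475 = 0.1616.
Top-of-atmosphere irradiance = S₀ cos θ_z = 1370 × 0.1616 = 221.39 W/m².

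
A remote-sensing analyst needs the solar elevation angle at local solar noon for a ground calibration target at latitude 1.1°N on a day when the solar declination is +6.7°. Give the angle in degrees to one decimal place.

84.4°

At local solar noon the hour angle is zero, so the elevation is 90° − |φ − δ| = 90° − |1.1° − (6.7°)| = 90° − 5.6° = 84.4°.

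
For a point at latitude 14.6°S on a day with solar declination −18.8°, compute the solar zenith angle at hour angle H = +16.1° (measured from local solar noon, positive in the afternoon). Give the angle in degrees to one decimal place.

16.0°

cos θ_z = sin φ sin δ + cos φ cos δ cos H = (-0.2521)(-0.3223) + (0.9677)(0.9466)(0.9608) = 0.9614.
θ_z = arccos(0.9614) = 15.97°.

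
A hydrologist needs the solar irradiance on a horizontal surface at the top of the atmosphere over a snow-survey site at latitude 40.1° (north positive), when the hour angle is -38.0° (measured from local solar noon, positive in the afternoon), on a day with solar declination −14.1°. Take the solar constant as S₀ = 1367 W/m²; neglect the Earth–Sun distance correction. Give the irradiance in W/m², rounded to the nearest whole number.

585 W/m²

cos θ_z = sin φ sin δ + cos φ cos δ cos H = (0.6441)(-0.2436) + (0.7649)(0.9699)(0.7880) = 0.4277.
Top-of-atmosphere irradiance = S₀ cos θ_z = 1367 × 0.4277 = 584.67 W/m².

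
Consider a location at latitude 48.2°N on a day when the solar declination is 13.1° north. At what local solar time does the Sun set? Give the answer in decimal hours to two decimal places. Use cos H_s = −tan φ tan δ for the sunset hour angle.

19.01 h

cos H_s = −tan(48.2°) · tan(13.1°) = -0.2603, so H_s = arccos(-0.2603) = 105.09°.
Sunset is at 12 + H_s/15 = 12 + 7.006 = 19.006 h local solar time.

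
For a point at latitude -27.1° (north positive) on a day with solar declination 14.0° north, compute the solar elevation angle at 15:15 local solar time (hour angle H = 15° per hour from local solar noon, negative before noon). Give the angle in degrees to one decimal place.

27.3°

Hour angle H = 15° × (15.25 − 12) = 48.75°.
With φ = -27.1°, δ = 14.0°, H = 48.75°: sin φ sin δ = -0.1102, cos φ cos δ cos H = 0.5695, so cos θ_z = 0.4593.
θ_z = arccos(0.4593) = 62.66°, so the elevation is 90° − 62.66° = 27.34°.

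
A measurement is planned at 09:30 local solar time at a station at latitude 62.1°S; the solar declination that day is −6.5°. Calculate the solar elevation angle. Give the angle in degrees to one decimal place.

Hour angle H = 15° × (9.5 − 12) = -37.50°.
cos θ_z = sin(-62.1°) sin(-6.5°) + cos(-62.1°) cos(-6.5°) cos(-37.50°) = 0.1000 + 0.3688 = 0.4688.
θ_z = arccos(0.4688) = 62.04°, so the elevation is 90° − 62.04° = 27.96°.

28.0°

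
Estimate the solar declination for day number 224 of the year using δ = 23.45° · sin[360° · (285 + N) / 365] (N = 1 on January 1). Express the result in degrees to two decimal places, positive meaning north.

360 × (285 + 224) / 365 = 502.027°; sin(502.027°) = 0.6153.
δ = 23.45 × 0.6153 = 14.429° ≈ +14.43°.

+14.43°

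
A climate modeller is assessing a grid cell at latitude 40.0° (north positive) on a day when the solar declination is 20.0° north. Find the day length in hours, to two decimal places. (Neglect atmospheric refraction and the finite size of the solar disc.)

The sunset hour angle satisfies cos H_s = −tan φ tan δ = -0.3054, giving H_s = 107.78°.
Day length = 2 H_s / 15° h⁻¹ = 215.56° / 15 = 14.371 h.

14.37 hours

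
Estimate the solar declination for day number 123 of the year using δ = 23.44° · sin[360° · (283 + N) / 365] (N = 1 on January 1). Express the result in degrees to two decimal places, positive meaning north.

360 × (283 + 123) / 365 = 400.438°; sin(400.438°) = 0.6486.
δ = 23.44 × 0.6486 = 15.203° ≈ +15.20°.

+15.20°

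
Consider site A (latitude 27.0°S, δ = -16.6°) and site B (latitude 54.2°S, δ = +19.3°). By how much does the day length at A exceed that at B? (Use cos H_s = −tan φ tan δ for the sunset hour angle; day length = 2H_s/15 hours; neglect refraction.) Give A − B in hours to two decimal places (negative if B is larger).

A: H_s = arccos(−tan -27.0° · tan -16.6°) = 98.74°, so 2H_s/15 = 13.1653 h.
B: H_s = arccos(−tan -54.2° · tan 19.3°) = 60.95°, so 2H_s/15 = 8.1267 h.
A − B = 13.1653 − 8.1267 = 5.0386 h.

+5.04 h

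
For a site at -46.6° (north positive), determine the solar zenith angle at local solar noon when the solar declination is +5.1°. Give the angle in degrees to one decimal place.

51.7°

At local solar noon the hour angle is zero, so the zenith angle is |φ − δ| = |-46.6° − (5.1°)| = 51.7°.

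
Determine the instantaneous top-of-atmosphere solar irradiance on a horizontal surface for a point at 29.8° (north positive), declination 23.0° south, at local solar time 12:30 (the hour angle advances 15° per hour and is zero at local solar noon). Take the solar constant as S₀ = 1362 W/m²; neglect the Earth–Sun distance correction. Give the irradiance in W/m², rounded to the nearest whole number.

Hour angle H = 15° × (12.5 − 12) = 7.50°.
With φ = 29.8°, δ = -23.0°, H = 7.50°: sin φ sin δ = -0.1942, cos φ cos δ cos H = 0.7919, so cos θ_z = 0.5977.
Top-of-atmosphere irradiance = S₀ cos θ_z = 1362 × 0.5977 = 814.07 W/m².

814 W/m²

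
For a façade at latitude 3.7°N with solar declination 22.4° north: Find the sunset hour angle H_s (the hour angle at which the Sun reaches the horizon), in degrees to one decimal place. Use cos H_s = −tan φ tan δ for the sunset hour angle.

−tan φ tan δ = −(0.0647)(0.4122) = -0.0267; H_s = arccos(-0.0267) = 91.53°.

91.5°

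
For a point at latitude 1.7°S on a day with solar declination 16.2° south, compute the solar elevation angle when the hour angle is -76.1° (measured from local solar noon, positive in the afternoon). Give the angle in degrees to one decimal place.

13.8°

cos θ_z = sin φ sin δ + cos φ cos δ cos H = (-0.0297)(-0.2790) + (0.9996)(0.9603)(0.2402) = 0.2389.
θ_z = arccos(0.2389) = 76.18°, so the elevation is 90° − 76.18° = 13.82°.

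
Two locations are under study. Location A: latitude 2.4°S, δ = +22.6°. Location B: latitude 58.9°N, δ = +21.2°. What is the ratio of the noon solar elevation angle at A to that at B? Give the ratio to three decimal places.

1.243

A: 90° − |-2.4 − (22.6)| = 65.00°.
B: 90° − |58.9 − (21.2)| = 52.30°.
Ratio A/B = 65.0000 / 52.3000 = 1.2428.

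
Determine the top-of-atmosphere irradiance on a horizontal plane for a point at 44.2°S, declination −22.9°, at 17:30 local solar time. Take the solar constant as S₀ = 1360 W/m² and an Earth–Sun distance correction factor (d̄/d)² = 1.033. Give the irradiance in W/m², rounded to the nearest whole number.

502 W/m²

Hour angle H = 15° × (17.5 − 12) = 82.50°.
With φ = -44.2°, δ = -22.9°, H = 82.50°: sin φ sin δ = 0.2713, cos φ cos δ cos H = 0.0862, so cos θ_z = 0.3575.
Top-of-atmosphere irradiance = S₀ (d̄/d)² cos θ_z = 1360 × 1.033 × 0.3575 = 502.24 W/m².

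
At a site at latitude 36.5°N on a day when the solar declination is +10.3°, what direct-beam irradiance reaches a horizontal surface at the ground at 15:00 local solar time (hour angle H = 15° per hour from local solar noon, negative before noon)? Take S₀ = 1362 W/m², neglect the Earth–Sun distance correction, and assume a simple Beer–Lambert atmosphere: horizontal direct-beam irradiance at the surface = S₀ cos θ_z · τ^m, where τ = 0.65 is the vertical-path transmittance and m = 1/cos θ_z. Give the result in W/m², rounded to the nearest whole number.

Hour angle H = 15° × (15 − 12) = 45.00°.
With φ = 36.5°, δ = 10.3°, H = 45.00°: sin φ sin δ = 0.1064, cos φ cos δ cos H = 0.5593, so cos θ_z = 0.6657.
Air mass m = 1/cos θ_z = 1/0.6657 = 1.502; τ^m = 0.65^1.502 = 0.5236.
Surface direct beam = 1362 × 0.6657 × 0.5236 = 474.74 W/m².

475 W/m²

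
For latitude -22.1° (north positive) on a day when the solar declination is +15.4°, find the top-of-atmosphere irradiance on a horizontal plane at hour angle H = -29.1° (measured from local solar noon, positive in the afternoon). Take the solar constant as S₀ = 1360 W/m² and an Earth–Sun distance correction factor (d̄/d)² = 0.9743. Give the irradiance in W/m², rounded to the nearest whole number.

902 W/m²

With φ = -22.1°, δ = 15.4°, H = -29.10°: sin φ sin δ = -0.0999, cos φ cos δ cos H = 0.7805, so cos θ_z = 0.6806.
Top-of-atmosphere irradiance = S₀ (d̄/d)² cos θ_z = 1360 × 0.9743 × 0.6806 = 901.83 W/m².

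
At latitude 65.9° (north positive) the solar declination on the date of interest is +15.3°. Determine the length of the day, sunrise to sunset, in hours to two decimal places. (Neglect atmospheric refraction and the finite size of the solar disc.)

−tan φ tan δ = −(2.2355)(0.2736) = -0.6116; H_s = arccos(-0.6116) = 127.71°.
Day length = 2 H_s / 15° h⁻¹ = 255.42° / 15 = 17.028 h.

17.03 hours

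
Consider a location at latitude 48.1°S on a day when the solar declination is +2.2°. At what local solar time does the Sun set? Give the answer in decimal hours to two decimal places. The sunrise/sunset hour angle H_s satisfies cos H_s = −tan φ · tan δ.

−tan φ tan δ = −(-1.1145)(0.0384) = 0.0428; H_s = arccos(0.0428) = 87.55°.
Sunset is at 12 + H_s/15 = 12 + 5.837 = 17.837 h local solar time.

17.84 h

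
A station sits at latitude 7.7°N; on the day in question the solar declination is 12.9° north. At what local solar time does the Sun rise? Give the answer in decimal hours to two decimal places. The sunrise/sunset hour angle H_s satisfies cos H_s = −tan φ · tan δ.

The sunset hour angle satisfies cos H_s = −tan φ tan δ = -0.0310, giving H_s = 91.78°.
Sunrise is at 12 − H_s/15 = 12 − 6.119 = 5.881 h local solar time.

5.88 h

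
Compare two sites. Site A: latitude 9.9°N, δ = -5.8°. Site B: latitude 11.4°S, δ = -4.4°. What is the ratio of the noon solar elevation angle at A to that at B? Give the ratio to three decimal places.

0.895

A: 90° − |9.9 − (-5.8)| = 74.30°.
B: 90° − |-11.4 − (-4.4)| = 83.00°.
Ratio A/B = 74.3000 / 83.0000 = 0.8952.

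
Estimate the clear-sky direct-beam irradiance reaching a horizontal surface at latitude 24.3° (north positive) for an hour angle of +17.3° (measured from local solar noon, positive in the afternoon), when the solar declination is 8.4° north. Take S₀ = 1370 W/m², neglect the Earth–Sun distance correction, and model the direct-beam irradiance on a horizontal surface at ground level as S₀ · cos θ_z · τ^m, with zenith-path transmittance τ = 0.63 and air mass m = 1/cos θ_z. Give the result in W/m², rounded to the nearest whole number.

764 W/m²

With φ = 24.3°, δ = 8.4°, H = 17.30°: sin φ sin δ = 0.0601, cos φ cos δ cos H = 0.8608, so cos θ_z = 0.9209.
Air mass m = 1/cos θ_z = 1/0.9209 = 1.086; τ^m = 0.63^1.086 = 0.6055.
Surface direct beam = 1370 × 0.9209 × 0.6055 = 763.92 W/m².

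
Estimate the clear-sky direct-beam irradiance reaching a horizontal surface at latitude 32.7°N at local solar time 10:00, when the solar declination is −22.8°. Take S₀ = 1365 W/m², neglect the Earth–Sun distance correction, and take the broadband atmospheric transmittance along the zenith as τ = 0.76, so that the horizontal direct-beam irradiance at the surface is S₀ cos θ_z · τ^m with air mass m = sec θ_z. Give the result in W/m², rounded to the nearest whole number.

Hour angle H = 15° × (10 − 12) = -30.00°.
cos θ_z = sin φ sin δ + cos φ cos δ cos H = (0.5402)(-0.3875) + (0.8415)(0.9219)(0.8660) = 0.4625.
Air mass m = 1/cos θ_z = 1/0.4625 = 2.162; τ^m = 0.76^2.162 = 0.5525.
Surface direct beam = 1365 × 0.4625 × 0.5525 = 348.80 W/m².

349 W/m²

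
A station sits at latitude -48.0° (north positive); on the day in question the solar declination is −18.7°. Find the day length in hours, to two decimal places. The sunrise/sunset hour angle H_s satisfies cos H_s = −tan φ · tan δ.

14.94 hours

−tan φ tan δ = −(-1.1106)(-0.3385) = -0.3759; H_s = arccos(-0.3759) = 112.08°.
Day length = 2 H_s / 15° h⁻¹ = 224.16° / 15 = 14.944 h.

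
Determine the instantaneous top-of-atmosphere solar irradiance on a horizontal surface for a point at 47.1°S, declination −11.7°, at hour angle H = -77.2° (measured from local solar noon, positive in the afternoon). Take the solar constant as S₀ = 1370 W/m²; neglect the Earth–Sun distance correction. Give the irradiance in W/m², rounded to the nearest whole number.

cos θ_z = sin φ sin δ + cos φ cos δ cos H = (-0.7325)(-0.2028) + (0.6807)(0.9792)(0.2215) = 0.2962.
Top-of-atmosphere irradiance = S₀ cos θ_z = 1370 × 0.2962 = 405.79 W/m².

406 W/m²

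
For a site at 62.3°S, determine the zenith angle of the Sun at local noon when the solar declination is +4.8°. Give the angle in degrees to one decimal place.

At local solar noon the hour angle is zero, so the zenith angle is |φ − δ| = |-62.3° − (4.8°)| = 67.1°.

67.1°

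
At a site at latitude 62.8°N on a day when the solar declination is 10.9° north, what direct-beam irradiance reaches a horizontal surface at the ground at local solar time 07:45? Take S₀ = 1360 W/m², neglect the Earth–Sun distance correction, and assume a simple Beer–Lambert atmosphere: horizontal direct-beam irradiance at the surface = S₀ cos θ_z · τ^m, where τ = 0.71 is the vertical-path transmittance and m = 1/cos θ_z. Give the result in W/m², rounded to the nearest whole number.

Hour angle H = 15° × (7.75 − 12) = -63.75°.
cos θ_z = sin φ sin δ + cos φ cos δ cos H = (0.8894)(0.1891) + (0.4571)(0.9820)(0.4423) = 0.3667.
Air mass m = 1/cos θ_z = 1/0.3667 = 2.727; τ^m = 0.71^2.727 = 0.3930.
Surface direct beam = 1360 × 0.3667 × 0.3930 = 195.99 W/m².

196 W/m²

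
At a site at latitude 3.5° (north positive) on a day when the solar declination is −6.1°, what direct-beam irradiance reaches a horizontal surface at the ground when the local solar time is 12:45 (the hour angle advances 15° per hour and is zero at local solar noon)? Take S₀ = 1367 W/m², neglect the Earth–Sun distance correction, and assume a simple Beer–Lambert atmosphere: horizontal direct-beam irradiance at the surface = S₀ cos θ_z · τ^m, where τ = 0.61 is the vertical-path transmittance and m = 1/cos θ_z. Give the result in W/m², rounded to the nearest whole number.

793 W/m²

Hour angle H = 15° × (12.75 − 12) = 11.25°.
cos θ_z = sin φ sin δ + cos φ cos δ cos H = (0.0610)(-0.1063) + (0.9981)(0.9943)(0.9808) = 0.9669.
Air mass m = 1/cos θ_z = 1/0.9669 = 1.034; τ^m = 0.61^1.034 = 0.5998.
Surface direct beam = 1367 × 0.9669 × 0.5998 = 792.79 W/m².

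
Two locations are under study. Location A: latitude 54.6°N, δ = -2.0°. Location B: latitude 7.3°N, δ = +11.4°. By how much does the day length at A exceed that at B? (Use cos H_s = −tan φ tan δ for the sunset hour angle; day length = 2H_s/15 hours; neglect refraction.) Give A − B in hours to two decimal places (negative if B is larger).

A: H_s = arccos(−tan 54.6° · tan -2.0°) = 87.18°, so 2H_s/15 = 11.6240 h.
B: H_s = arccos(−tan 7.3° · tan 11.4°) = 91.48°, so 2H_s/15 = 12.1973 h.
A − B = 11.6240 − 12.1973 = -0.5733 h.

-0.57 h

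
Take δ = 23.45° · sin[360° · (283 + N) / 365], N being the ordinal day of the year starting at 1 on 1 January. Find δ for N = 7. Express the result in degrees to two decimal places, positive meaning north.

-22.54°

360 × (283 + 7) / 365 = 286.027°; sin(286.027°) = -0.9611.
δ = 23.45 × -0.9611 = -22.538° ≈ -22.54°.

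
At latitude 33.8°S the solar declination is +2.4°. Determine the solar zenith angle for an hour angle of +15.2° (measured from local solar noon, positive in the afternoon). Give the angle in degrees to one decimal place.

38.9°

cos θ_z = sin φ sin δ + cos φ cos δ cos H = (-0.5563)(0.0419) + (0.8310)(0.9991)(0.9650) = 0.7779.
θ_z = arccos(0.7779) = 38.93°.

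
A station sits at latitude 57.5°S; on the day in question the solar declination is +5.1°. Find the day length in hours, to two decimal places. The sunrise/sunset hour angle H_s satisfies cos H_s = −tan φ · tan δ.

10.93 hours

The sunset hour angle satisfies cos H_s = −tan φ tan δ = 0.1401, giving H_s = 81.95°.
Day length = 2 H_s / 15° h⁻¹ = 163.90° / 15 = 10.927 h.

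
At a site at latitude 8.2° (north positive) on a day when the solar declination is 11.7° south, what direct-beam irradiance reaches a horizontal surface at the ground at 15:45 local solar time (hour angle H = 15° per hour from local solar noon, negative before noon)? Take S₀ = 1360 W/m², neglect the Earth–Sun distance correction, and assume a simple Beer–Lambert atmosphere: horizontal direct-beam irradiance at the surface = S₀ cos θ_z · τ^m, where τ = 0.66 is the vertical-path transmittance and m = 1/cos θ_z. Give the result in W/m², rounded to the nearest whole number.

307 W/m²

Hour angle H = 15° × (15.75 − 12) = 56.25°.
With φ = 8.2°, δ = -11.7°, H = 56.25°: sin φ sin δ = -0.0289, cos φ cos δ cos H = 0.5385, so cos θ_z = 0.5096.
Air mass m = 1/cos θ_z = 1/0.5096 = 1.962; τ^m = 0.66^1.962 = 0.4425.
Surface direct beam = 1360 × 0.5096 × 0.4425 = 306.68 W/m².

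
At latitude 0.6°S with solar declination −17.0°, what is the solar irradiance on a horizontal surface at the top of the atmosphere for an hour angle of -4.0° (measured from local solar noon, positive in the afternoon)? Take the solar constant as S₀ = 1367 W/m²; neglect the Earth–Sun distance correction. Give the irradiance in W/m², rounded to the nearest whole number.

cos θ_z = sin(-0.6°) sin(-17.0°) + cos(-0.6°) cos(-17.0°) cos(-4.00°) = 0.0031 + 0.9539 = 0.9570.
Top-of-atmosphere irradiance = S₀ cos θ_z = 1367 × 0.9570 = 1308.22 W/m².

1308 W/m²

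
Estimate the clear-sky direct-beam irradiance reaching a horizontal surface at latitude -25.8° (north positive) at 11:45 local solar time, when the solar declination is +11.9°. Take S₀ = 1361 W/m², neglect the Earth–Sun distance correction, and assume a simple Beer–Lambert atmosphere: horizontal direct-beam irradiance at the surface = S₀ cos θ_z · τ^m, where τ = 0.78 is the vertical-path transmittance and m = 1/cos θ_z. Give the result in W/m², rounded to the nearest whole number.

Hour angle H = 15° × (11.75 − 12) = -3.75°.
cos θ_z = sin(-25.8°) sin(11.9°) + cos(-25.8°) cos(11.9°) cos(-3.75°) = -0.0897 + 0.8791 = 0.7894.
Air mass m = 1/cos θ_z = 1/0.7894 = 1.267; τ^m = 0.78^1.267 = 0.7299.
Surface direct beam = 1361 × 0.7894 × 0.7299 = 784.19 W/m².

784 W/m²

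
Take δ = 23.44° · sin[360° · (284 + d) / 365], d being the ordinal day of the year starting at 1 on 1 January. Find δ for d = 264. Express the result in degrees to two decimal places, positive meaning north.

-0.20°

360 × (284 + 264) / 365 = 540.493°; sin(540.493°) = -0.0086.
δ = 23.44 × -0.0086 = -0.202° ≈ -0.20°.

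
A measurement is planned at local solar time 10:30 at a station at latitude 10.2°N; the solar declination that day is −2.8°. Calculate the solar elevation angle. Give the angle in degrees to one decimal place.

Hour angle H = 15° × (10.5 − 12) = -22.50°.
cos θ_z = sin φ sin δ + cos φ cos δ cos H = (0.1771)(-0.0488) + (0.9842)(0.9988)(0.9239) = 0.8996.
θ_z = arccos(0.8996) = 25.89°, so the elevation is 90° − 25.89° = 64.11°.

64.1°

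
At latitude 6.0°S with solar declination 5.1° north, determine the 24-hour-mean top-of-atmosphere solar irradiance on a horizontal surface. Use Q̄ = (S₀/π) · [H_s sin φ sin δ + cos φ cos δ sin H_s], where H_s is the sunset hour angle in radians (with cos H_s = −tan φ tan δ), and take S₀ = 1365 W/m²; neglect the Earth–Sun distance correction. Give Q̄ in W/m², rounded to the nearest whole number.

424 W/m²

−tan φ tan δ = −(-0.1051)(0.0892) = 0.0094; H_s = arccos(0.0094) = 89.46°. In radians, H_s = 1.5614.
H_s sin φ sin δ = 1.5614 × -0.1045 × 0.0889 = -0.0145.
cos φ cos δ sin H_s = 0.9945 × 0.9960 × 1.0000 = 0.9905.
Q̄ = (1365/π) × (-0.0145 + 0.9905) = 434.49 × 0.9760 = 424.06 W/m².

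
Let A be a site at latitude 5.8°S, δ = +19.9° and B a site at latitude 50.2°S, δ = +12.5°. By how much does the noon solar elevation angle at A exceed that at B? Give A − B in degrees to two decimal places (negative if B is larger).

+37.00°

A: 90° − |-5.8 − (19.9)| = 64.30°.
B: 90° − |-50.2 − (12.5)| = 27.30°.
A − B = 64.30 − 27.30 = 37.00°.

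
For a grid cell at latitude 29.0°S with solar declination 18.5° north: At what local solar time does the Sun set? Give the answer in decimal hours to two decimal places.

17.29 h

cos H_s = −tan(-29.0°) · tan(18.5°) = 0.1855, so H_s = arccos(0.1855) = 79.31°.
Sunset is at 12 + H_s/15 = 12 + 5.287 = 17.287 h local solar time.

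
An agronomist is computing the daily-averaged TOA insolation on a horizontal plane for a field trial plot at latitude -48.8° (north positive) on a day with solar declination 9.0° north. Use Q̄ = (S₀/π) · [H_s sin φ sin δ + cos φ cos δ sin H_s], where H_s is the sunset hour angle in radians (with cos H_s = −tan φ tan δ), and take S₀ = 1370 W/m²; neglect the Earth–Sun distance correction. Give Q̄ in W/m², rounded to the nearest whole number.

208 W/m²

The sunset hour angle satisfies cos H_s = −tan φ tan δ = 0.1809, giving H_s = 79.58°. In radians, H_s = 1.3889.
H_s sin φ sin δ = 1.3889 × -0.7524 × 0.1564 = -0.1634.
cos φ cos δ sin H_s = 0.6587 × 0.9877 × 0.9835 = 0.6399.
Q̄ = (1370/π) × (-0.1634 + 0.6399) = 436.08 × 0.4765 = 207.79 W/m².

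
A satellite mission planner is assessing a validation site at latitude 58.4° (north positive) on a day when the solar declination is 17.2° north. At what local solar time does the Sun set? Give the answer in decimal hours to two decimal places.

The sunset hour angle satisfies cos H_s = −tan φ tan δ = -0.5032, giving H_s = 120.21°.
Sunset is at 12 + H_s/15 = 12 + 8.014 = 20.014 h local solar time.

20.01 h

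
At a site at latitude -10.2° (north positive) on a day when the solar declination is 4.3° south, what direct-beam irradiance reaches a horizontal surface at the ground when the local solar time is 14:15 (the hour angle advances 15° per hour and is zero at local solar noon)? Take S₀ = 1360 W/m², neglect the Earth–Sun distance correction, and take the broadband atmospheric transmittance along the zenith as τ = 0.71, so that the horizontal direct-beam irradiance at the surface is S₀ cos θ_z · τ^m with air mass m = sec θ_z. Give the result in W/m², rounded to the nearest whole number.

Hour angle H = 15° × (14.25 − 12) = 33.75°.
cos θ_z = sin φ sin δ + cos φ cos δ cos H = (-0.1771)(-0.0750) + (0.9842)(0.9972)(0.8315) = 0.8294.
Air mass m = 1/cos θ_z = 1/0.8294 = 1.206; τ^m = 0.71^1.206 = 0.6616.
Surface direct beam = 1360 × 0.8294 × 0.6616 = 746.27 W/m².

746 W/m²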